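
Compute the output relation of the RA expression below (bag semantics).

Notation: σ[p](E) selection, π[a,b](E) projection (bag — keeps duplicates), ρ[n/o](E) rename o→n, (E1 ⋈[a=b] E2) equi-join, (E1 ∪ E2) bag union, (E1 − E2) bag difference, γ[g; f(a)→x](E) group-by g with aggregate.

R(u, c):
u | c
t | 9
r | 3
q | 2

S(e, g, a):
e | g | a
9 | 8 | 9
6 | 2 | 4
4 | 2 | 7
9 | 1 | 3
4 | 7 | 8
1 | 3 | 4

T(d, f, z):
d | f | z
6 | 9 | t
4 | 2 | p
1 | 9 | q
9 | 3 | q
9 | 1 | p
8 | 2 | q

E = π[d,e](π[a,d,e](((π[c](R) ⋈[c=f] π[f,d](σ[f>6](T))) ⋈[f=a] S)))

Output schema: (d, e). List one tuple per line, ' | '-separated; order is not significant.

Stepwise |·|:
  R → 3
  π[c](R) → 3
  T → 6
  σ[f>6](T) → 2
  π[f,d](σ[f>6](T)) → 2
  (π[c](R) ⋈[c=f] π[f,d](σ[f>6](T))) → 2
  S → 6
  ((π[c](R) ⋈[c=f] π[f,d](σ[f>6](T))) ⋈[f=a] S) → 2
  π[a,d,e](((π[c](R) ⋈[c=f] π[f,d](σ[f>6](T))) ⋈[f=a] S)) → 2
  π[d,e](π[a,d,e](((π[c](R) ⋈[c=f] π[f,d](σ[f>6](T))) ⋈[f=a] S))) → 2

== RESULT ==
d | e
1 | 9
6 | 9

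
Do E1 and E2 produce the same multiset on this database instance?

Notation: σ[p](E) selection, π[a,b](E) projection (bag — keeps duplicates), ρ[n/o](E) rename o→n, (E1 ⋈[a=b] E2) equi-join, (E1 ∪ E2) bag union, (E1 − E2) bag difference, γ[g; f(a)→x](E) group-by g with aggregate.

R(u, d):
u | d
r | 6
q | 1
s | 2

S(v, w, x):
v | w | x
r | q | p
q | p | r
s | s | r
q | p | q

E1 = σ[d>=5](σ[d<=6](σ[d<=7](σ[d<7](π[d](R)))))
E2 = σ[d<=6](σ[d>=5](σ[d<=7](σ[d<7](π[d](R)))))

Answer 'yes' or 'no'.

E1 subexpression sizes:
  R → 3
  π[d](R) → 3
  σ[d<7](π[d](R)) → 3
  σ[d<=7](σ[d<7](π[d](R))) → 3
  σ[d<=6](σ[d<=7](σ[d<7](π[d](R)))) → 3
  σ[d>=5](σ[d<=6](σ[d<=7](σ[d<7](π[d](R))))) → 1
E2 subexpression sizes:
  R → 3
  π[d](R) → 3
  σ[d<7](π[d](R)) → 3
  σ[d<=7](σ[d<7](π[d](R))) → 3
  σ[d>=5](σ[d<=7](σ[d<7](π[d](R)))) → 1
  σ[d<=6](σ[d>=5](σ[d<=7](σ[d<7](π[d](R))))) → 1

E1 and E2 produce the same multiset:
d
6

yes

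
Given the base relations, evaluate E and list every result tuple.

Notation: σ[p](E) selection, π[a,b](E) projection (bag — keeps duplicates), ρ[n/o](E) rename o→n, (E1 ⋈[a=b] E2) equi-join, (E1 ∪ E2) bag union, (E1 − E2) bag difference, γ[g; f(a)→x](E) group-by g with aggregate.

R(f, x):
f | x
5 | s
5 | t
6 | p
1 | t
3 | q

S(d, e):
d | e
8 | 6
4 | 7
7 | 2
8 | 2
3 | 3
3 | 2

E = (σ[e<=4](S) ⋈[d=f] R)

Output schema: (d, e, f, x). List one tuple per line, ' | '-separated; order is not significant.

Stepwise |·|:
  S → 6
  σ[e<=4](S) → 4
  R → 5
  (σ[e<=4](S) ⋈[d=f] R) → 2

== RESULT ==
d | e | f | x
3 | 2 | 3 | q
3 | 3 | 3 | q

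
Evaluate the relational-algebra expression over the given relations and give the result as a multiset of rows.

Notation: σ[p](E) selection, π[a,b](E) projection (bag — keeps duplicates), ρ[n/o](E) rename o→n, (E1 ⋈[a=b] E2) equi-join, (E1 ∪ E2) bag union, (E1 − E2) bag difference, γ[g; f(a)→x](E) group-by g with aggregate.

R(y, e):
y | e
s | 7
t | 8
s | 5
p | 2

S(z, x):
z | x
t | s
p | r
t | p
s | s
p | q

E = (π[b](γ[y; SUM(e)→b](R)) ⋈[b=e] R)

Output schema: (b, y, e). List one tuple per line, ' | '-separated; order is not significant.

Stepwise |·|:
  R → 4
  γ[y; SUM(e)→b](R) → 3
  π[b](γ[y; SUM(e)→b](R)) → 3
  R → 4
  (π[b](γ[y; SUM(e)→b](R)) ⋈[b=e] R) → 2

== RESULT ==
b | y | e
2 | p | 2
8 | t | 8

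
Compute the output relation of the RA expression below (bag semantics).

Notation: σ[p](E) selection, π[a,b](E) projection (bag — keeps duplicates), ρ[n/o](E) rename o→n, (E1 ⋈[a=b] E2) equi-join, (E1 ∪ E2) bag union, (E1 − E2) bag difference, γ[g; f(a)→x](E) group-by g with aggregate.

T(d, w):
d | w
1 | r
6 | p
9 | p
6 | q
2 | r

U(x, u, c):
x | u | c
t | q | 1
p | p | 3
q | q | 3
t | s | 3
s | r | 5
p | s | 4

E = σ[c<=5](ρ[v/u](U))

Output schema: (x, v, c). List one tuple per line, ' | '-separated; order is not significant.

Row counts bottom-up:
  U → 6
  ρ[v/u](U) → 6
  σ[c<=5](ρ[v/u](U)) → 6

== RESULT ==
x | v | c
p | p | 3
p | s | 4
q | q | 3
s | r | 5
t | q | 1
t | s | 3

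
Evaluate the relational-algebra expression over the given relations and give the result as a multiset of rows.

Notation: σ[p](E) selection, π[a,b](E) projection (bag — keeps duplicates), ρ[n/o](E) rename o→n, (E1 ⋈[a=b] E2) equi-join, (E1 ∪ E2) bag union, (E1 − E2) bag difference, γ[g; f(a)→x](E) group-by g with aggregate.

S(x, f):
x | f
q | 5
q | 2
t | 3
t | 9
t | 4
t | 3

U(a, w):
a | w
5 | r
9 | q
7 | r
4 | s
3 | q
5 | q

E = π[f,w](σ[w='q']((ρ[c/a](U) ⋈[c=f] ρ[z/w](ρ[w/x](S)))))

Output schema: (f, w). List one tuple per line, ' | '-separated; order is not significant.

Per-node cardinality:
  U → 6
  ρ[c/a](U) → 6
  S → 6
  ρ[w/x](S) → 6
  ρ[z/w](ρ[w/x](S)) → 6
  (ρ[c/a](U) ⋈[c=f] ρ[z/w](ρ[w/x](S))) → 6
  σ[w='q']((ρ[c/a](U) ⋈[c=f] ρ[z/w](ρ[w/x](S)))) → 4
  π[f,w](σ[w='q']((ρ[c/a](U) ⋈[c=f] ρ[z/w](ρ[w/x](S))))) → 4

== RESULT ==
f | w
3 | q
3 | q
5 | q
9 | q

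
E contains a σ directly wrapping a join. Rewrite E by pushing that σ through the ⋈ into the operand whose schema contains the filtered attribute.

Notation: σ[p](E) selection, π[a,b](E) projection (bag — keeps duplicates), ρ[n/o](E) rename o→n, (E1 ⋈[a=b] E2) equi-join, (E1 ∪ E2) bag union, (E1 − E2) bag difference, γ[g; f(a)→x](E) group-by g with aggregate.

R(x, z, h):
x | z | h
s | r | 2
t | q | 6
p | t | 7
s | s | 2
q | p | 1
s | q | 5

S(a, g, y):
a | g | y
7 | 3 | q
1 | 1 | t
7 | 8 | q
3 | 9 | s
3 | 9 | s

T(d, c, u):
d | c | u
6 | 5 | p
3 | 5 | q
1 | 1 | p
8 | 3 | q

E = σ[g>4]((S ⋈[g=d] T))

σ filters on g, owned by the left side.
E' = (σ[g>4](S) ⋈[g=d] T)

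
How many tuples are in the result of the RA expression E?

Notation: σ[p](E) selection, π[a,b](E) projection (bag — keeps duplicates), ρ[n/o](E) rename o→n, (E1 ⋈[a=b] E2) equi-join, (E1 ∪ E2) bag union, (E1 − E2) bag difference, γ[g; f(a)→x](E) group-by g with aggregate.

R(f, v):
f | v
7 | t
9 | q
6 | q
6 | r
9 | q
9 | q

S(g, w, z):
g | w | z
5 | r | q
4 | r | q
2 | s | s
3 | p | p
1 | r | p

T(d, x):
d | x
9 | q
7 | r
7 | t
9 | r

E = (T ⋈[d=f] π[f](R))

Row counts bottom-up:
  T → 4
  R → 6
  π[f](R) → 6
  (T ⋈[d=f] π[f](R)) → 8

|E| = 8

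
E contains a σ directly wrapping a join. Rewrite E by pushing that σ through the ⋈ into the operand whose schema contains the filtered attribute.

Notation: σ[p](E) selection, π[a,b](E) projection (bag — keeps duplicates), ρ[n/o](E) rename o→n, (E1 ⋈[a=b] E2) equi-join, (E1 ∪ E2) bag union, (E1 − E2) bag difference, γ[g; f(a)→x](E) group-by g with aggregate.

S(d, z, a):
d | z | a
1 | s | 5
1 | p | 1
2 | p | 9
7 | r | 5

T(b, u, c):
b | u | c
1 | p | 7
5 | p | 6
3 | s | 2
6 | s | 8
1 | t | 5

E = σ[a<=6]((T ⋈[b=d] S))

σ filters on a, owned by the right side.
E' = (T ⋈[b=d] σ[a<=6](S))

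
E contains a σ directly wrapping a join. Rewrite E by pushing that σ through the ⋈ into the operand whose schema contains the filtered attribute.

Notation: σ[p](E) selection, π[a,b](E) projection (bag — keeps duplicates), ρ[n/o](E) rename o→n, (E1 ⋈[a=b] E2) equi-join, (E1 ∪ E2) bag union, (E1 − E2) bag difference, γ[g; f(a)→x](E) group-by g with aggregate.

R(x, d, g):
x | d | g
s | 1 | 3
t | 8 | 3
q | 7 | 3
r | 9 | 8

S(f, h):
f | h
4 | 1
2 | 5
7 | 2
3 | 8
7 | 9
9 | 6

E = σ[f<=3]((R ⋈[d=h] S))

σ filters on f, owned by the right side.
E' = (R ⋈[d=h] σ[f<=3](S))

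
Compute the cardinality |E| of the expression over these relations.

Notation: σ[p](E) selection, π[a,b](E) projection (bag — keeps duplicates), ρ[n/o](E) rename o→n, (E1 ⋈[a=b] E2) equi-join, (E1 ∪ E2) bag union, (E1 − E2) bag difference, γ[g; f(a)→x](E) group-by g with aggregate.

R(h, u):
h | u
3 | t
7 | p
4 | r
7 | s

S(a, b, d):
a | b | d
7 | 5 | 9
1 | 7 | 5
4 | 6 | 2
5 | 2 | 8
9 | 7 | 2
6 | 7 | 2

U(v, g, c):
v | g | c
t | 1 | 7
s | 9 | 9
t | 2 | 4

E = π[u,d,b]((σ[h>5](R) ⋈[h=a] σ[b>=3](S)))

Per-node cardinality:
  R → 4
  σ[h>5](R) → 2
  S → 6
  σ[b>=3](S) → 5
  (σ[h>5](R) ⋈[h=a] σ[b>=3](S)) → 2
  π[u,d,b]((σ[h>5](R) ⋈[h=a] σ[b>=3](S))) → 2

|E| = 2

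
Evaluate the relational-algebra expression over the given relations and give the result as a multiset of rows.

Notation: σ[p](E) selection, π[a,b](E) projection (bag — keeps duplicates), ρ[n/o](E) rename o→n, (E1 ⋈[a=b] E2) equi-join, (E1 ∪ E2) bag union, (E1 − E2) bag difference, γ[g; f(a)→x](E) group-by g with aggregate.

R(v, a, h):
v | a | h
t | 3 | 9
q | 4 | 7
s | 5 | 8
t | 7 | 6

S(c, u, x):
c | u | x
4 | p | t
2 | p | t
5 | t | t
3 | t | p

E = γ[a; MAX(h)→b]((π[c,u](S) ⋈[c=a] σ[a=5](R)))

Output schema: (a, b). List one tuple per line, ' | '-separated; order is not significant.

Subexpression sizes:
  S → 4
  π[c,u](S) → 4
  R → 4
  σ[a=5](R) → 1
  (π[c,u](S) ⋈[c=a] σ[a=5](R)) → 1
  γ[a; MAX(h)→b]((π[c,u](S) ⋈[c=a] σ[a=5](R))) → 1

== RESULT ==
a | b
5 | 8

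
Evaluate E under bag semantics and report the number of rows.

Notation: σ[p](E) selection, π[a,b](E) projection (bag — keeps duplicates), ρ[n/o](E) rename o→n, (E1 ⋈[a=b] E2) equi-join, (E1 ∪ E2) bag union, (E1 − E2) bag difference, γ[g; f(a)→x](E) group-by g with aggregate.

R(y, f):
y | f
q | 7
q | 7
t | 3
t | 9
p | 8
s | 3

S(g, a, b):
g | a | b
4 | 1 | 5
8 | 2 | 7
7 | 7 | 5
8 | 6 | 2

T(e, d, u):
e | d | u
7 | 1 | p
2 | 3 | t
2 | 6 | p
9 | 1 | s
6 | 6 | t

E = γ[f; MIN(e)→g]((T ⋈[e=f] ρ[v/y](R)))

Row counts bottom-up:
  T → 5
  R → 6
  ρ[v/y](R) → 6
  (T ⋈[e=f] ρ[v/y](R)) → 3
  γ[f; MIN(e)→g]((T ⋈[e=f] ρ[v/y](R))) → 2

|E| = 2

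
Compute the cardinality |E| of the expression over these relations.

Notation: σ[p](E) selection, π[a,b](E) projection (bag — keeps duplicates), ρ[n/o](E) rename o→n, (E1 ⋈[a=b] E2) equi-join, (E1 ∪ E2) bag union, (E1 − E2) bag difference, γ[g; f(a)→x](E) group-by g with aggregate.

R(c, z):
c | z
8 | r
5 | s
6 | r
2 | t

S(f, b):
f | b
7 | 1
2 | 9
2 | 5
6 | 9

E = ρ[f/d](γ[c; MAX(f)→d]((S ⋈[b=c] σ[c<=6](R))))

Stepwise |·|:
  S → 4
  R → 4
  σ[c<=6](R) → 3
  (S ⋈[b=c] σ[c<=6](R)) → 1
  γ[c; MAX(f)→d]((S ⋈[b=c] σ[c<=6](R))) → 1
  ρ[f/d](γ[c; MAX(f)→d]((S ⋈[b=c] σ[c<=6](R)))) → 1

|E| = 1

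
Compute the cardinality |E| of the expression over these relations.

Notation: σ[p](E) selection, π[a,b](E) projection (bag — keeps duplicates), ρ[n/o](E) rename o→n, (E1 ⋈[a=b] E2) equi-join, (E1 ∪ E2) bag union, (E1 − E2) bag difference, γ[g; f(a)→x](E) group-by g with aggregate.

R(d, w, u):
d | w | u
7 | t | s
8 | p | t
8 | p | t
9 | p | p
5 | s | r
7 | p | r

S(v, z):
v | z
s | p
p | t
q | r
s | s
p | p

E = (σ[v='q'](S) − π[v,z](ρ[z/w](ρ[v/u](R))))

Subexpression sizes:
  S → 5
  σ[v='q'](S) → 1
  R → 6
  ρ[v/u](R) → 6
  ρ[z/w](ρ[v/u](R)) → 6
  π[v,z](ρ[z/w](ρ[v/u](R))) → 6
  (σ[v='q'](S) − π[v,z](ρ[z/w](ρ[v/u](R)))) → 1

|E| = 1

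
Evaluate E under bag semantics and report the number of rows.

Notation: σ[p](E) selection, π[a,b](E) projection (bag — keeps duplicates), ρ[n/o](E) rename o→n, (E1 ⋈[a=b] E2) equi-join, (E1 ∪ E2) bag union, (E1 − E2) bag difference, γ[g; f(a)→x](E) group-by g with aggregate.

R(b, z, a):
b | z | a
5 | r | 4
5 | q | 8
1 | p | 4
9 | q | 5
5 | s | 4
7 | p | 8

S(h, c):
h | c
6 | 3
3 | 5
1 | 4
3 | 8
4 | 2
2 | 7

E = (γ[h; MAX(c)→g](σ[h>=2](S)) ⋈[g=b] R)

Row counts bottom-up:
  S → 6
  σ[h>=2](S) → 5
  γ[h; MAX(c)→g](σ[h>=2](S)) → 4
  R → 6
  (γ[h; MAX(c)→g](σ[h>=2](S)) ⋈[g=b] R) → 1

|E| = 1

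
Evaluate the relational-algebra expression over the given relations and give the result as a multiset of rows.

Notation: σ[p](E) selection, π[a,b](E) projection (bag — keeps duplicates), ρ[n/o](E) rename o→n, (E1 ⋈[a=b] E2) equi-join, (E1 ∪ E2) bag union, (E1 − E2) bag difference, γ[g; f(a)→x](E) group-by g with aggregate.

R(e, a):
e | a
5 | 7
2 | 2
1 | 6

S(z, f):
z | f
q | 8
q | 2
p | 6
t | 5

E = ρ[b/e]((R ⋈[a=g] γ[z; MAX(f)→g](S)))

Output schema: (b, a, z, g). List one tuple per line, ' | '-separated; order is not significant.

Subexpression sizes:
  R → 3
  S → 4
  γ[z; MAX(f)→g](S) → 3
  (R ⋈[a=g] γ[z; MAX(f)→g](S)) → 1
  ρ[b/e]((R ⋈[a=g] γ[z; MAX(f)→g](S))) → 1

== RESULT ==
b | a | z | g
1 | 6 | p | 6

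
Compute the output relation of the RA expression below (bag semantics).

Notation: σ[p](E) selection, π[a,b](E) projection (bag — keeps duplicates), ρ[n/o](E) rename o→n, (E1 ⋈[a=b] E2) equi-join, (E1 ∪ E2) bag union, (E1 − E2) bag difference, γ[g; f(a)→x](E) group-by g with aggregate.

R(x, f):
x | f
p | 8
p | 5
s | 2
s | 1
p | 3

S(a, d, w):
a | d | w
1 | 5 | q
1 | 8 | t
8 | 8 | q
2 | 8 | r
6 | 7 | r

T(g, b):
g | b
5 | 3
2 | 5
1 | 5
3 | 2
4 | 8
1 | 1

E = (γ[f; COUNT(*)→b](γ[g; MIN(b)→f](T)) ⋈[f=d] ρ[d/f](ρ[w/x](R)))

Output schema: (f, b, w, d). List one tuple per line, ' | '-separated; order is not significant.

Per-node cardinality:
  T → 6
  γ[g; MIN(b)→f](T) → 5
  γ[f; COUNT(*)→b](γ[g; MIN(b)→f](T)) → 5
  R → 5
  ρ[w/x](R) → 5
  ρ[d/f](ρ[w/x](R)) → 5
  (γ[f; COUNT(*)→b](γ[g; MIN(b)→f](T)) ⋈[f=d] ρ[d/f](ρ[w/x](R))) → 5

== RESULT ==
f | b | w | d
1 | 1 | s | 1
2 | 1 | s | 2
3 | 1 | p | 3
5 | 1 | p | 5
8 | 1 | p | 8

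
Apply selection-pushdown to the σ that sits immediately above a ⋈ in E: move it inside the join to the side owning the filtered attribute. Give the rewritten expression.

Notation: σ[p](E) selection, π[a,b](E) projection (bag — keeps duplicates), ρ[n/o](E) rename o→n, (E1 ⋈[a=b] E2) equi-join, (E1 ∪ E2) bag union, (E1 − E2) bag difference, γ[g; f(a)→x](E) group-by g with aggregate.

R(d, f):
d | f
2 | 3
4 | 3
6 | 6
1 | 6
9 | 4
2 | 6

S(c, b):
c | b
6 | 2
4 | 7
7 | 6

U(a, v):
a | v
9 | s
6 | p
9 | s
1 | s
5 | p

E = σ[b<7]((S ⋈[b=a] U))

σ filters on b, owned by the left side.
E' = (σ[b<7](S) ⋈[b=a] U)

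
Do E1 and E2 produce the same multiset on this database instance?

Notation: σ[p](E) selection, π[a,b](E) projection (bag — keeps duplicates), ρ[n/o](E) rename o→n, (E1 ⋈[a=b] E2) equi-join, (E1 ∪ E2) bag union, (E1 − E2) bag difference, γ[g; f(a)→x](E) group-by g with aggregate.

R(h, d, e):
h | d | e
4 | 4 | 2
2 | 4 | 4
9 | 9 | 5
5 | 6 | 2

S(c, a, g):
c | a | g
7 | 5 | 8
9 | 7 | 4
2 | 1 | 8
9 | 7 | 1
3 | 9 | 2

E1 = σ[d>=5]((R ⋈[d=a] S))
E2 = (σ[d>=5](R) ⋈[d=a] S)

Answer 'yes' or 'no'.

E1 row counts bottom-up:
  R → 4
  S → 5
  (R ⋈[d=a] S) → 1
  σ[d>=5]((R ⋈[d=a] S)) → 1
E2 row counts bottom-up:
  R → 4
  σ[d>=5](R) → 2
  S → 5
  (σ[d>=5](R) ⋈[d=a] S) → 1

E1 and E2 produce the same multiset:
h | d | e | c | a | g
9 | 9 | 5 | 3 | 9 | 2

yes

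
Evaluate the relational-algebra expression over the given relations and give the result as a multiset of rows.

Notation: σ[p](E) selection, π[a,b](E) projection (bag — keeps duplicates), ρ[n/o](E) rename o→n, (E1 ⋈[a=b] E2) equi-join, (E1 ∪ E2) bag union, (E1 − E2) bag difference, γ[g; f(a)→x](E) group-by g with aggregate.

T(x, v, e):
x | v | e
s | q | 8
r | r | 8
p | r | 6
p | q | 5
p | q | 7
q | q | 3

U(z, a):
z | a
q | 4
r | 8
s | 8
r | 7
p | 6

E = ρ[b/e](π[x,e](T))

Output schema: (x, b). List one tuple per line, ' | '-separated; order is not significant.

Per-node cardinality:
  T → 6
  π[x,e](T) → 6
  ρ[b/e](π[x,e](T)) → 6

== RESULT ==
x | b
p | 5
p | 6
p | 7
q | 3
r | 8
s | 8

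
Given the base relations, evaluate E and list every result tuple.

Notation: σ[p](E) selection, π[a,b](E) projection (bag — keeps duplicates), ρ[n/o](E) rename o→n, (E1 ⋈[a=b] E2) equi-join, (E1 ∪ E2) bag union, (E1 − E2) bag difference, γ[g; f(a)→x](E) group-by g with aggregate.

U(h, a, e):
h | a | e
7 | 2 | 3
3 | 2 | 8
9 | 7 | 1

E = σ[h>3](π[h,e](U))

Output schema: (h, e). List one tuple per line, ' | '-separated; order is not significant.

Row counts bottom-up:
  U → 3
  π[h,e](U) → 3
  σ[h>3](π[h,e](U)) → 2

== RESULT ==
h | e
7 | 3
9 | 1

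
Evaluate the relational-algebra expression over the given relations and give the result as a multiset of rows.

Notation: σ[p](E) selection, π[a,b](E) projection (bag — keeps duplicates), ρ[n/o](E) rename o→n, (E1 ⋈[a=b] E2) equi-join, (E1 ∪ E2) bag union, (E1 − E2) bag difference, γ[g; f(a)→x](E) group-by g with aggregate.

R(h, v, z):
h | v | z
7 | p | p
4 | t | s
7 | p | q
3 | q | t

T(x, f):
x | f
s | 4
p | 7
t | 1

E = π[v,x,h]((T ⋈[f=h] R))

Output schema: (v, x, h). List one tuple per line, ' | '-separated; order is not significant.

Subexpression sizes:
  T → 3
  R → 4
  (T ⋈[f=h] R) → 3
  π[v,x,h]((T ⋈[f=h] R)) → 3

== RESULT ==
v | x | h
p | p | 7
p | p | 7
t | s | 4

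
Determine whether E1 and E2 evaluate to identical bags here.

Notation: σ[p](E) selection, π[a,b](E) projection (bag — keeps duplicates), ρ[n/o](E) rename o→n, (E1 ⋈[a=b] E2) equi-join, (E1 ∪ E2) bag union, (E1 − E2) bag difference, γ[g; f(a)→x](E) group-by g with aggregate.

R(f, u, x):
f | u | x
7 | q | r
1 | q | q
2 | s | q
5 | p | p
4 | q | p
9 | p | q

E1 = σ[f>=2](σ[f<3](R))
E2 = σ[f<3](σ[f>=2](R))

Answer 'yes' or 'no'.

E1 stepwise |·|:
  R → 6
  σ[f<3](R) → 2
  σ[f>=2](σ[f<3](R)) → 1
E2 stepwise |·|:
  R → 6
  σ[f>=2](R) → 5
  σ[f<3](σ[f>=2](R)) → 1

E1 and E2 produce the same multiset:
f | u | x
2 | s | q

yes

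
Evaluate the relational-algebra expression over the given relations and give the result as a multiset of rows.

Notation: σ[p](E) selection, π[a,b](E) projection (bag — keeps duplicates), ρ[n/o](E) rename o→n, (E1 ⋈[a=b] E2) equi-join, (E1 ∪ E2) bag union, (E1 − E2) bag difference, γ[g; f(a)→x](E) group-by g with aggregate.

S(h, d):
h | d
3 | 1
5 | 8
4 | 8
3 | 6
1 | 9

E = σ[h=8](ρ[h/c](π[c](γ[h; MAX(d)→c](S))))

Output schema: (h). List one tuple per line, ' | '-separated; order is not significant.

Per-node cardinality:
  S → 5
  γ[h; MAX(d)→c](S) → 4
  π[c](γ[h; MAX(d)→c](S)) → 4
  ρ[h/c](π[c](γ[h; MAX(d)→c](S))) → 4
  σ[h=8](ρ[h/c](π[c](γ[h; MAX(d)→c](S)))) → 2

== RESULT ==
h
8
8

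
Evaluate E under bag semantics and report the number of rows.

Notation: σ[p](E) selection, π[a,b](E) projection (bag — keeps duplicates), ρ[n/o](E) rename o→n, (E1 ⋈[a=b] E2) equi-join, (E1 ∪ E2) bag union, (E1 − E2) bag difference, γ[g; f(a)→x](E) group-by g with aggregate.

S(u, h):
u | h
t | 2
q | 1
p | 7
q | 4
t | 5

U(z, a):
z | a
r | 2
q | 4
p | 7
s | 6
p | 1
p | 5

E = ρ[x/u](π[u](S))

Subexpression sizes:
  S → 5
  π[u](S) → 5
  ρ[x/u](π[u](S)) → 5

|E| = 5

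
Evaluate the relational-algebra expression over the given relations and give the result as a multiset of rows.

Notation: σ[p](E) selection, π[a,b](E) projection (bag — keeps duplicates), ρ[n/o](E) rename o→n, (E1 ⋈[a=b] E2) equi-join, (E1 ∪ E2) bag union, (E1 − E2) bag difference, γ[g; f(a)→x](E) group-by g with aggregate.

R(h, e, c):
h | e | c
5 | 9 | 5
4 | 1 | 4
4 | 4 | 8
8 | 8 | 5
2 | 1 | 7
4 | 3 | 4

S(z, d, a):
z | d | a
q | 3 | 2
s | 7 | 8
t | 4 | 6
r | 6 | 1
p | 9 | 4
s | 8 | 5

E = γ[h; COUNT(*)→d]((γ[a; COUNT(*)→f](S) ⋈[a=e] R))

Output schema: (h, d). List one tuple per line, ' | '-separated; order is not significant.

Row counts bottom-up:
  S → 6
  γ[a; COUNT(*)→f](S) → 6
  R → 6
  (γ[a; COUNT(*)→f](S) ⋈[a=e] R) → 4
  γ[h; COUNT(*)→d]((γ[a; COUNT(*)→f](S) ⋈[a=e] R)) → 3

== RESULT ==
h | d
2 | 1
4 | 2
8 | 1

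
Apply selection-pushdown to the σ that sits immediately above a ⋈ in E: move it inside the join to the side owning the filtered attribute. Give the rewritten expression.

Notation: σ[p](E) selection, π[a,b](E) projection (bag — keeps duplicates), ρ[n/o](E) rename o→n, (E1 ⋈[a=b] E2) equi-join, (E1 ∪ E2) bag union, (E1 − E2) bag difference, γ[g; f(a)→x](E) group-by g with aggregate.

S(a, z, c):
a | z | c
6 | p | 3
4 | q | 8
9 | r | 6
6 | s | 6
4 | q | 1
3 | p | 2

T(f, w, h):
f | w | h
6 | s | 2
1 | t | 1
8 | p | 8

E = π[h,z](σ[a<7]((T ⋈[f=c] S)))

σ filters on a, owned by the right side.
E' = π[h,z]((T ⋈[f=c] σ[a<7](S)))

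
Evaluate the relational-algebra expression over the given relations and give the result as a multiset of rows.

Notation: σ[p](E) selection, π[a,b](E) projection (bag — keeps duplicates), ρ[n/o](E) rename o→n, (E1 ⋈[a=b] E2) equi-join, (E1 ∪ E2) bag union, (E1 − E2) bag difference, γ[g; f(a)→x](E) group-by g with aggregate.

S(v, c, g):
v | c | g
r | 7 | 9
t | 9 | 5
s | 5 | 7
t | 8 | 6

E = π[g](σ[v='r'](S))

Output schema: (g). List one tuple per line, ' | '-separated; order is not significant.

Per-node cardinality:
  S → 4
  σ[v='r'](S) → 1
  π[g](σ[v='r'](S)) → 1

== RESULT ==
g
9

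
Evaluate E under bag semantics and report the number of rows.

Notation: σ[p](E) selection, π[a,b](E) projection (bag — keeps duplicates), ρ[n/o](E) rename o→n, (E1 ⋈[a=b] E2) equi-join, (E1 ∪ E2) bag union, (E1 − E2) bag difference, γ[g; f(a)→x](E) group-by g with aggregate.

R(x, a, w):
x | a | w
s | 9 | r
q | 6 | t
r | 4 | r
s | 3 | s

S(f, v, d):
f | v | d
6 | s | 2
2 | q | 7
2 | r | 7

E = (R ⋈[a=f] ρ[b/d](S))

Per-node cardinality:
  R → 4
  S → 3
  ρ[b/d](S) → 3
  (R ⋈[a=f] ρ[b/d](S)) → 1

|E| = 1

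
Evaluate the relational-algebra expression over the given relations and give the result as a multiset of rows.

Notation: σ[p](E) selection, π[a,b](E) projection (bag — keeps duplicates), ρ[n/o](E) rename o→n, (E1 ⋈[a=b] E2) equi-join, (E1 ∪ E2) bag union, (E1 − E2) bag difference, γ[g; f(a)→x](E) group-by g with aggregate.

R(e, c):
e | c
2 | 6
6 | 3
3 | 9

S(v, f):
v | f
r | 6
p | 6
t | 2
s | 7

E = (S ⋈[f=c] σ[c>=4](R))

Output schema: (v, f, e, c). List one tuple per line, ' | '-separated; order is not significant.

Subexpression sizes:
  S → 4
  R → 3
  σ[c>=4](R) → 2
  (S ⋈[f=c] σ[c>=4](R)) → 2

== RESULT ==
v | f | e | c
p | 6 | 2 | 6
r | 6 | 2 | 6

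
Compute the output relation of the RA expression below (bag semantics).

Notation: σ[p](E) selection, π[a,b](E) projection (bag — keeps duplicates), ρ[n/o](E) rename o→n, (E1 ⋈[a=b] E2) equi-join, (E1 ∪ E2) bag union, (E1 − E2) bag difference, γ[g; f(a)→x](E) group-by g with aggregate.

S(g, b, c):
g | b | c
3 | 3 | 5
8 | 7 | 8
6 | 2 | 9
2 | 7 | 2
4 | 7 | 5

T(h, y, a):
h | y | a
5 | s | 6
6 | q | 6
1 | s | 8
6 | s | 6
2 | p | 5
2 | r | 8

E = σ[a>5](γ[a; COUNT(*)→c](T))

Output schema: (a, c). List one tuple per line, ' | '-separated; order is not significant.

Row counts bottom-up:
  T → 6
  γ[a; COUNT(*)→c](T) → 3
  σ[a>5](γ[a; COUNT(*)→c](T)) → 2

== RESULT ==
a | c
6 | 3
8 | 2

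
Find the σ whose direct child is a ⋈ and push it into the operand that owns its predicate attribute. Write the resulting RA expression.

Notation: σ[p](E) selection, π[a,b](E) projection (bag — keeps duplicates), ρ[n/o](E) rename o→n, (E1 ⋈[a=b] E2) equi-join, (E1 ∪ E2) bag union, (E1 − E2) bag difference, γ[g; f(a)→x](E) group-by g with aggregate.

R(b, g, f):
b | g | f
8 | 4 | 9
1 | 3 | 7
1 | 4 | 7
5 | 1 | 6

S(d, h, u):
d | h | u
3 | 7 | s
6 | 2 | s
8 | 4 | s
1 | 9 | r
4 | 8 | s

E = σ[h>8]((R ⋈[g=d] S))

σ filters on h, owned by the right side.
E' = (R ⋈[g=d] σ[h>8](S))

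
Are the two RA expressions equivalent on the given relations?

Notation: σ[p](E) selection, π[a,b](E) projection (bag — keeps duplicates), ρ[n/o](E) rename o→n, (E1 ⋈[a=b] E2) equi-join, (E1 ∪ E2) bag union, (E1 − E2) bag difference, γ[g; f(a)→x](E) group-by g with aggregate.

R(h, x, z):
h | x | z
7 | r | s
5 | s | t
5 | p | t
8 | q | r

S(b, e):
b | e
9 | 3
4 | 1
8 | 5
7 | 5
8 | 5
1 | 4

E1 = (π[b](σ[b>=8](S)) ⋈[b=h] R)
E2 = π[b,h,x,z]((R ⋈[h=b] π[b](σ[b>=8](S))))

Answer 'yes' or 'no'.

E1 per-node cardinality:
  S → 6
  σ[b>=8](S) → 3
  π[b](σ[b>=8](S)) → 3
  R → 4
  (π[b](σ[b>=8](S)) ⋈[b=h] R) → 2
E2 per-node cardinality:
  R → 4
  S → 6
  σ[b>=8](S) → 3
  π[b](σ[b>=8](S)) → 3
  (R ⋈[h=b] π[b](σ[b>=8](S))) → 2
  π[b,h,x,z]((R ⋈[h=b] π[b](σ[b>=8](S)))) → 2

E1 and E2 produce the same multiset:
b | h | x | z
8 | 8 | q | r
8 | 8 | q | r

yes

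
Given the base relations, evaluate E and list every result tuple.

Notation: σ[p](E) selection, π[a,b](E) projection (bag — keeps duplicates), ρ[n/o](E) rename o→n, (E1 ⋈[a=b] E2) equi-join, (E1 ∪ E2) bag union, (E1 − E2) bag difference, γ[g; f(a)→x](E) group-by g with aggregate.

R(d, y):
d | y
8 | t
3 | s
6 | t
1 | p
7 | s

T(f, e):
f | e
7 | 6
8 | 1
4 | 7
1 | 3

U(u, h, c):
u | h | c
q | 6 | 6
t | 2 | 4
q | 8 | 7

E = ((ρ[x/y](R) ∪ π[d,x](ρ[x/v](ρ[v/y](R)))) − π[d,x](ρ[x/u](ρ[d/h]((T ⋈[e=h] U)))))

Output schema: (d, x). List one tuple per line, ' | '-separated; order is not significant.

Row counts bottom-up:
  R → 5
  ρ[x/y](R) → 5
  R → 5
  ρ[v/y](R) → 5
  ρ[x/v](ρ[v/y](R)) → 5
  π[d,x](ρ[x/v](ρ[v/y](R))) → 5
  (ρ[x/y](R) ∪ π[d,x](ρ[x/v](ρ[v/y](R)))) → 10
  T → 4
  U → 3
  (T ⋈[e=h] U) → 1
  ρ[d/h]((T ⋈[e=h] U)) → 1
  ρ[x/u](ρ[d/h]((T ⋈[e=h] U))) → 1
  π[d,x](ρ[x/u](ρ[d/h]((T ⋈[e=h] U)))) → 1
  ((ρ[x/y](R) ∪ π[d,x](ρ[x/v](ρ[v/y](R)))) − π[d,x](ρ[x/u](ρ[d/h]((T ⋈[e=h] U))))) → 10

== RESULT ==
d | x
1 | p
1 | p
3 | s
3 | s
6 | t
6 | t
7 | s
7 | s
8 | t
8 | t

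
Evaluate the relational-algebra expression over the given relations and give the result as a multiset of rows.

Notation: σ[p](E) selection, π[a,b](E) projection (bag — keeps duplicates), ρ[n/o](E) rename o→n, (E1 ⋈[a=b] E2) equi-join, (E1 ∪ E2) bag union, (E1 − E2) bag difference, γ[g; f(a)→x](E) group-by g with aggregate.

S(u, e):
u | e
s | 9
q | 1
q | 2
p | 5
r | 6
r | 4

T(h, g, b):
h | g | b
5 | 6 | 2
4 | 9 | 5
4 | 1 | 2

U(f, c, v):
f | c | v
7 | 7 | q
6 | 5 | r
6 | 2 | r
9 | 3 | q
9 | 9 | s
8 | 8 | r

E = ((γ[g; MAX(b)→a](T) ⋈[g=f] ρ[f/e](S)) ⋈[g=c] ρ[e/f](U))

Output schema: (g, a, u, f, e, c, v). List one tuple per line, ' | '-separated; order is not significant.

Subexpression sizes:
  T → 3
  γ[g; MAX(b)→a](T) → 3
  S → 6
  ρ[f/e](S) → 6
  (γ[g; MAX(b)→a](T) ⋈[g=f] ρ[f/e](S)) → 3
  U → 6
  ρ[e/f](U) → 6
  ((γ[g; MAX(b)→a](T) ⋈[g=f] ρ[f/e](S)) ⋈[g=c] ρ[e/f](U)) → 1

== RESULT ==
g | a | u | f | e | c | v
9 | 5 | s | 9 | 9 | 9 | s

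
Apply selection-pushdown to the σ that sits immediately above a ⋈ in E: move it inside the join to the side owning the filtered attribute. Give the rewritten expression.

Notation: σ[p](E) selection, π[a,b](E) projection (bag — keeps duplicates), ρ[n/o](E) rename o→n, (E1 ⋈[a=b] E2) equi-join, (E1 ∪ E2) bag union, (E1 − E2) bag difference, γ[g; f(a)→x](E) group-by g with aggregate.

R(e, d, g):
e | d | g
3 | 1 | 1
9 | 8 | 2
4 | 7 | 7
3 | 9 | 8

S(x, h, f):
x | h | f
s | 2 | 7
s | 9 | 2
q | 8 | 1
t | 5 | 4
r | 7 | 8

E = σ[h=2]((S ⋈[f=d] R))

σ filters on h, owned by the left side.
E' = (σ[h=2](S) ⋈[f=d] R)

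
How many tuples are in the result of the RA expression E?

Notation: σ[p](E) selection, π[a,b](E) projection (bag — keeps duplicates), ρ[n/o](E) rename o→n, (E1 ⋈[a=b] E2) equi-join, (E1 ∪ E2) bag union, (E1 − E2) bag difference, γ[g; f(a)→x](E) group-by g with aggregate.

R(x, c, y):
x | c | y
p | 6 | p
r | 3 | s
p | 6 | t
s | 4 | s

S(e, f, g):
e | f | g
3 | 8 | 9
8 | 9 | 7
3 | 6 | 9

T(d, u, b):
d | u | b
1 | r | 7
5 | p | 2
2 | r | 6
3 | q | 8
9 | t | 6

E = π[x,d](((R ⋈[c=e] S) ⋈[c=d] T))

Row counts bottom-up:
  R → 4
  S → 3
  (R ⋈[c=e] S) → 2
  T → 5
  ((R ⋈[c=e] S) ⋈[c=d] T) → 2
  π[x,d](((R ⋈[c=e] S) ⋈[c=d] T)) → 2

|E| = 2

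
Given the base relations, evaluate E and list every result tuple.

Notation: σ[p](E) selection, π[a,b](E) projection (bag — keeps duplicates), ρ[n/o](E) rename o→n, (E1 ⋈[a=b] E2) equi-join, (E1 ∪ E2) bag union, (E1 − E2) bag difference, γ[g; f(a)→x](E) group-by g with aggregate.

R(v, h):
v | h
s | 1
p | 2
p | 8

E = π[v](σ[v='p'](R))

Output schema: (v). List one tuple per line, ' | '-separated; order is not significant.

Stepwise |·|:
  R → 3
  σ[v='p'](R) → 2
  π[v](σ[v='p'](R)) → 2

== RESULT ==
v
p
p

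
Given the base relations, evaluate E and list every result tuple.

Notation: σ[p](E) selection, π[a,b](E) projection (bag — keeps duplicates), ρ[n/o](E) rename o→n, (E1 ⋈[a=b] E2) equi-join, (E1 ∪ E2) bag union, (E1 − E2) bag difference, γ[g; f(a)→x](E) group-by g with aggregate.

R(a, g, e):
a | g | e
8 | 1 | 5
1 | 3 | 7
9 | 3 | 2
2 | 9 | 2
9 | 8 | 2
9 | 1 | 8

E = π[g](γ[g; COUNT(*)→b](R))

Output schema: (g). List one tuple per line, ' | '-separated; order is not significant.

Stepwise |·|:
  R → 6
  γ[g; COUNT(*)→b](R) → 4
  π[g](γ[g; COUNT(*)→b](R)) → 4

== RESULT ==
g
1
3
8
9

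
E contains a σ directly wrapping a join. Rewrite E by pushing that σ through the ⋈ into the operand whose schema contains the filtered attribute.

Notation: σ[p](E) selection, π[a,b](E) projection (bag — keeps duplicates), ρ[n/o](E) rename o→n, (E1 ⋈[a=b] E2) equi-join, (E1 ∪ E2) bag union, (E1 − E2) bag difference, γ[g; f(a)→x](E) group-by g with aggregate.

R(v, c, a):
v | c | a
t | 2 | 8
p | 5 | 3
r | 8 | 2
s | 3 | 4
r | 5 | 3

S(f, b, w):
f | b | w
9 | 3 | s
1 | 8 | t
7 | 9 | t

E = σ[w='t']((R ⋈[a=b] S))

σ filters on w, owned by the right side.
E' = (R ⋈[a=b] σ[w='t'](S))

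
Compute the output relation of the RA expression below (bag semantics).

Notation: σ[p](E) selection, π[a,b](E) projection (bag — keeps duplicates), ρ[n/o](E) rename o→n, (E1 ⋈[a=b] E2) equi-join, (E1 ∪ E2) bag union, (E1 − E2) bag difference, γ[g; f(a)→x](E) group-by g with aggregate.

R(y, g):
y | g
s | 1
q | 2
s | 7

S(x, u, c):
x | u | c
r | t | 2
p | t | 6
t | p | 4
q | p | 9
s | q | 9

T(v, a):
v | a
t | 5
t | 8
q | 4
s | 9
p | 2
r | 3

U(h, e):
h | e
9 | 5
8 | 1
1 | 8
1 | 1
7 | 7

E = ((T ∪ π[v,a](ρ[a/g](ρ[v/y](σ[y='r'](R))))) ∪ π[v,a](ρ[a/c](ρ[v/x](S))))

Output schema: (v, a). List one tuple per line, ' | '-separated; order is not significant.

Subexpression sizes:
  T → 6
  R → 3
  σ[y='r'](R) → 0
  ρ[v/y](σ[y='r'](R)) → 0
  ρ[a/g](ρ[v/y](σ[y='r'](R))) → 0
  π[v,a](ρ[a/g](ρ[v/y](σ[y='r'](R)))) → 0
  (T ∪ π[v,a](ρ[a/g](ρ[v/y](σ[y='r'](R))))) → 6
  S → 5
  ρ[v/x](S) → 5
  ρ[a/c](ρ[v/x](S)) → 5
  π[v,a](ρ[a/c](ρ[v/x](S))) → 5
  ((T ∪ π[v,a](ρ[a/g](ρ[v/y](σ[y='r'](R))))) ∪ π[v,a](ρ[a/c](ρ[v/x](S)))) → 11

== RESULT ==
v | a
p | 2
p | 6
q | 4
q | 9
r | 2
r | 3
s | 9
s | 9
t | 4
t | 5
t | 8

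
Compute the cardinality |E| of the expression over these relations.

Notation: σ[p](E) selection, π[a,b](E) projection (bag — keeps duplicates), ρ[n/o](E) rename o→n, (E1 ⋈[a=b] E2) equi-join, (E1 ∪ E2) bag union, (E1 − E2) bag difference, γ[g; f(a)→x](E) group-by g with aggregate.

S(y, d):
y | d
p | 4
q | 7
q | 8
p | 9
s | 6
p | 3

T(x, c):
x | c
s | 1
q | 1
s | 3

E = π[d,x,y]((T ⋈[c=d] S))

Per-node cardinality:
  T → 3
  S → 6
  (T ⋈[c=d] S) → 1
  π[d,x,y]((T ⋈[c=d] S)) → 1

|E| = 1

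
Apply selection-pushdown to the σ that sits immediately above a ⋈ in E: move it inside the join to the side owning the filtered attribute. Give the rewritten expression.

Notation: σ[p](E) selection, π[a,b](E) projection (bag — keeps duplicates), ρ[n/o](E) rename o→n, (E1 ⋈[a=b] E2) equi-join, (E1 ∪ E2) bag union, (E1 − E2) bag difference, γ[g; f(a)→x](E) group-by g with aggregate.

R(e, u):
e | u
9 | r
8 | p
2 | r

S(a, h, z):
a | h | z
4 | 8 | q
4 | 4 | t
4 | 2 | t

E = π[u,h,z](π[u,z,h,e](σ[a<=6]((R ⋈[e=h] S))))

σ filters on a, owned by the right side.
E' = π[u,h,z](π[u,z,h,e]((R ⋈[e=h] σ[a<=6](S))))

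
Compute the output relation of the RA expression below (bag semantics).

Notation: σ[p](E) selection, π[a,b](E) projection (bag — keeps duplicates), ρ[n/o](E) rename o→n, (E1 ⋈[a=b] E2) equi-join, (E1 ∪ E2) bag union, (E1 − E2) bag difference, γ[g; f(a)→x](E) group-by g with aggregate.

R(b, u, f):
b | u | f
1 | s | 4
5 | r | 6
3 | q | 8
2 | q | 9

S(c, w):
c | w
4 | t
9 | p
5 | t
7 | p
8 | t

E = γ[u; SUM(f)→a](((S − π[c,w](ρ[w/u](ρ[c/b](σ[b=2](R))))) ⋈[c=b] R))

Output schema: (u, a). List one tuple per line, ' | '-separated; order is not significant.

Per-node cardinality:
  S → 5
  R → 4
  σ[b=2](R) → 1
  ρ[c/b](σ[b=2](R)) → 1
  ρ[w/u](ρ[c/b](σ[b=2](R))) → 1
  π[c,w](ρ[w/u](ρ[c/b](σ[b=2](R)))) → 1
  (S − π[c,w](ρ[w/u](ρ[c/b](σ[b=2](R))))) → 5
  R → 4
  ((S − π[c,w](ρ[w/u](ρ[c/b](σ[b=2](R))))) ⋈[c=b] R) → 1
  γ[u; SUM(f)→a](((S − π[c,w](ρ[w/u](ρ[c/b](σ[b=2](R))))) ⋈[c=b] R)) → 1

== RESULT ==
u | a
r | 6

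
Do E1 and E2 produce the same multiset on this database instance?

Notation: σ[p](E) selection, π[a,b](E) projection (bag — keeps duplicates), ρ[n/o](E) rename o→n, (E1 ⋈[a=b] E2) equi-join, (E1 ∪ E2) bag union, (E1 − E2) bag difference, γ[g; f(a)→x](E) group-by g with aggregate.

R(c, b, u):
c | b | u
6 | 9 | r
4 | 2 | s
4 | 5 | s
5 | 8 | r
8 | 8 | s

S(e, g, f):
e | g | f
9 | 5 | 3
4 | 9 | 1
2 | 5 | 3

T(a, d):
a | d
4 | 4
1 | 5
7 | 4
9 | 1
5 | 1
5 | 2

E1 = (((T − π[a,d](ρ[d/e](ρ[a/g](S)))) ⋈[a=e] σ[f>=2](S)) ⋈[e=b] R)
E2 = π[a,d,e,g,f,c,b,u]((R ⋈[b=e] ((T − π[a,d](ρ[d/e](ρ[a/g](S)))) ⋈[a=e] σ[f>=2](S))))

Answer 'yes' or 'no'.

E1 stepwise |·|:
  T → 6
  S → 3
  ρ[a/g](S) → 3
  ρ[d/e](ρ[a/g](S)) → 3
  π[a,d](ρ[d/e](ρ[a/g](S))) → 3
  (T − π[a,d](ρ[d/e](ρ[a/g](S)))) → 5
  S → 3
  σ[f>=2](S) → 2
  ((T − π[a,d](ρ[d/e](ρ[a/g](S)))) ⋈[a=e] σ[f>=2](S)) → 1
  R → 5
  (((T − π[a,d](ρ[d/e](ρ[a/g](S)))) ⋈[a=e] σ[f>=2](S)) ⋈[e=b] R) → 1
E2 stepwise |·|:
  R → 5
  T → 6
  S → 3
  ρ[a/g](S) → 3
  ρ[d/e](ρ[a/g](S)) → 3
  π[a,d](ρ[d/e](ρ[a/g](S))) → 3
  (T − π[a,d](ρ[d/e](ρ[a/g](S)))) → 5
  S → 3
  σ[f>=2](S) → 2
  ((T − π[a,d](ρ[d/e](ρ[a/g](S)))) ⋈[a=e] σ[f>=2](S)) → 1
  (R ⋈[b=e] ((T − π[a,d](ρ[d/e](ρ[a/g](S)))) ⋈[a=e] σ[f>=2](S))) → 1
  π[a,d,e,g,f,c,b,u]((R ⋈[b=e] ((T − π[a,d](ρ[d/e](ρ[a/g](S)))) ⋈[a=e] σ[f>=2](S)))) → 1

E1 and E2 produce the same multiset:
a | d | e | g | f | c | b | u
9 | 1 | 9 | 5 | 3 | 6 | 9 | r

yes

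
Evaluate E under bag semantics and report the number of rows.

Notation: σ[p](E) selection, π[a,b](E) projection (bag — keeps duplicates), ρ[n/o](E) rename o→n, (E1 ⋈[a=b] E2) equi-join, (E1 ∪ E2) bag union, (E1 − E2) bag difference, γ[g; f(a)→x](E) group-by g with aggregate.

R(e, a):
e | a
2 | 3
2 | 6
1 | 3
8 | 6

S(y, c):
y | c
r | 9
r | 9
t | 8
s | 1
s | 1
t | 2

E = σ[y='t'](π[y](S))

Stepwise |·|:
  S → 6
  π[y](S) → 6
  σ[y='t'](π[y](S)) → 2

|E| = 2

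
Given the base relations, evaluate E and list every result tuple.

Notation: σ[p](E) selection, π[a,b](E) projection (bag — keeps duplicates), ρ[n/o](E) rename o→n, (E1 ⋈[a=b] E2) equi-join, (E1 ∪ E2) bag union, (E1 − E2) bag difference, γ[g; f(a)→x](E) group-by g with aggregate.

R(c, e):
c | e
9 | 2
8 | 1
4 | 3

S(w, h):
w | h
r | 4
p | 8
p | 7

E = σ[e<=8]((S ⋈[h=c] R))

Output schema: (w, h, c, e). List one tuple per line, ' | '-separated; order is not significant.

Stepwise |·|:
  S → 3
  R → 3
  (S ⋈[h=c] R) → 2
  σ[e<=8]((S ⋈[h=c] R)) → 2

== RESULT ==
w | h | c | e
p | 8 | 8 | 1
r | 4 | 4 | 3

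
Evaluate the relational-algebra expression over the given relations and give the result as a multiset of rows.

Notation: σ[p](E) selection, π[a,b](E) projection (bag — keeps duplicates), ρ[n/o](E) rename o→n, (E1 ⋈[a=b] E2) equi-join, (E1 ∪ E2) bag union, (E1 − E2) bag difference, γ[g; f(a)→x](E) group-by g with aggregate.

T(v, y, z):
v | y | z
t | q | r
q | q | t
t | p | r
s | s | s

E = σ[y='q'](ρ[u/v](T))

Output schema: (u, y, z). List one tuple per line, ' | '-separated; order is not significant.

Stepwise |·|:
  T → 4
  ρ[u/v](T) → 4
  σ[y='q'](ρ[u/v](T)) → 2

== RESULT ==
u | y | z
q | q | t
t | q | r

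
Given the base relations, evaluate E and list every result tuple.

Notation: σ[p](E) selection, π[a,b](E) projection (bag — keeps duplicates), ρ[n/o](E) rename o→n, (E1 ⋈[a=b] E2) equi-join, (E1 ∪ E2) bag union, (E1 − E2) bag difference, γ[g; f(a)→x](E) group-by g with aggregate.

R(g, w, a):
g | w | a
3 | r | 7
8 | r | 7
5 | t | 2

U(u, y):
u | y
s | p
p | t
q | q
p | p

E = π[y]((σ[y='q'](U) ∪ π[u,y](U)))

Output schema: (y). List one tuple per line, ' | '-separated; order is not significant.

Stepwise |·|:
  U → 4
  σ[y='q'](U) → 1
  U → 4
  π[u,y](U) → 4
  (σ[y='q'](U) ∪ π[u,y](U)) → 5
  π[y]((σ[y='q'](U) ∪ π[u,y](U))) → 5

== RESULT ==
y
p
p
q
q
t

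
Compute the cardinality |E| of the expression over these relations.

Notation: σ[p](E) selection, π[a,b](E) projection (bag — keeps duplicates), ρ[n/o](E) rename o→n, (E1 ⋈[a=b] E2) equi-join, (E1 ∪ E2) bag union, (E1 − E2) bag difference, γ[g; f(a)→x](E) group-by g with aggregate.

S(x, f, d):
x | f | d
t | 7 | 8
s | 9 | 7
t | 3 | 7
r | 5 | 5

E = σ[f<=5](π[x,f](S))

Per-node cardinality:
  S → 4
  π[x,f](S) → 4
  σ[f<=5](π[x,f](S)) → 2

|E| = 2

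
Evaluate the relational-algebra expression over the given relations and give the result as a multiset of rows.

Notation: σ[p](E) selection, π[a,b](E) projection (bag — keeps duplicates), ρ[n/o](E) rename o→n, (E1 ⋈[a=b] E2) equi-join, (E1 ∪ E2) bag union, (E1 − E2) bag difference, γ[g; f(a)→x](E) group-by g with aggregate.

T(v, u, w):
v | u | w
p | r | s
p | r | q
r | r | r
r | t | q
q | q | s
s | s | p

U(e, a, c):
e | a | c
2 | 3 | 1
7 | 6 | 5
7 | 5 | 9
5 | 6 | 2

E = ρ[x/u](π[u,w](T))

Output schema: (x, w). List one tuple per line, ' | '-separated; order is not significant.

Per-node cardinality:
  T → 6
  π[u,w](T) → 6
  ρ[x/u](π[u,w](T)) → 6

== RESULT ==
x | w
q | s
r | q
r | r
r | s
s | p
t | q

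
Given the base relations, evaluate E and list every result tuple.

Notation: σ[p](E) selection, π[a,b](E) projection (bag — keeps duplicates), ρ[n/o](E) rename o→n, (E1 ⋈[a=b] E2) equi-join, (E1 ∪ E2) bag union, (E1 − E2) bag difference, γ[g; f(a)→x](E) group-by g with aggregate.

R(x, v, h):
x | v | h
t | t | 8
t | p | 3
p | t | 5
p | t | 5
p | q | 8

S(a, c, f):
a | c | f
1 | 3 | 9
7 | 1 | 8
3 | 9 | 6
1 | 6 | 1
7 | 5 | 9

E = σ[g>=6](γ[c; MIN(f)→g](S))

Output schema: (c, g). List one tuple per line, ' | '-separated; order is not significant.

Stepwise |·|:
  S → 5
  γ[c; MIN(f)→g](S) → 5
  σ[g>=6](γ[c; MIN(f)→g](S)) → 4

== RESULT ==
c | g
1 | 8
3 | 9
5 | 9
9 | 6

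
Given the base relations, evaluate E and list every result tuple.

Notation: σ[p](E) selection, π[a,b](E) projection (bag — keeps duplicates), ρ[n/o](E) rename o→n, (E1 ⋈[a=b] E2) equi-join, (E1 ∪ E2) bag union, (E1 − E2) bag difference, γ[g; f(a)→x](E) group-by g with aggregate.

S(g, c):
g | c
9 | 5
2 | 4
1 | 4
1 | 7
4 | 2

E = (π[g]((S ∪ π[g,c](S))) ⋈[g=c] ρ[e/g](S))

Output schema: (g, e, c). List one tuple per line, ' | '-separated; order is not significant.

Stepwise |·|:
  S → 5
  S → 5
  π[g,c](S) → 5
  (S ∪ π[g,c](S)) → 10
  π[g]((S ∪ π[g,c](S))) → 10
  S → 5
  ρ[e/g](S) → 5
  (π[g]((S ∪ π[g,c](S))) ⋈[g=c] ρ[e/g](S)) → 6

== RESULT ==
g | e | c
2 | 4 | 2
2 | 4 | 2
4 | 1 | 4
4 | 1 | 4
4 | 2 | 4
4 | 2 | 4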